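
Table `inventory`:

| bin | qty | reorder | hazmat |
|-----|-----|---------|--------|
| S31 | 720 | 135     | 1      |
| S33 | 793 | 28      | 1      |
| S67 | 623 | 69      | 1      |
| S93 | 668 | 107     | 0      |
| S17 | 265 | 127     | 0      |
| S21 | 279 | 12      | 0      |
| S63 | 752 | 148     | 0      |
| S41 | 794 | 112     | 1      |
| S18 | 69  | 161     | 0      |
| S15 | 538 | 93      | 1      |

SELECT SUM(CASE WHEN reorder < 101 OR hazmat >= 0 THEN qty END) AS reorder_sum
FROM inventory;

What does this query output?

5501

bin=S31: ✓ → 720
bin=S33: ✓ → 793
bin=S67: ✓ → 623
bin=S93: ✓ → 668
bin=S17: ✓ → 265
bin=S21: ✓ → 279
bin=S63: ✓ → 752
bin=S41: ✓ → 794
bin=S18: ✓ → 69
bin=S15: ✓ → 538
reorder_sum = 720 + 793 + 623 + 668 + 265 + 279 + 752 + 794 + 69 + 538 = 5501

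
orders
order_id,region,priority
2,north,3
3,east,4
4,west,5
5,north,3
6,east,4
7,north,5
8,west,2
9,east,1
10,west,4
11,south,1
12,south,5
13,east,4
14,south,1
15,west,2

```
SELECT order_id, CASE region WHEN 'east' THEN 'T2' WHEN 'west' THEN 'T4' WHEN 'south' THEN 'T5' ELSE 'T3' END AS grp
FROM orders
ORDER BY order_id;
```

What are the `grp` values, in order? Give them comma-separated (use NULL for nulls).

T3, T2, T4, T3, T2, T3, T4, T2, T4, T5, T5, T2, T5, T4

order_id=2: ELSE → T3
order_id=3: region='east' → T2
order_id=4: region='west' → T4
order_id=5: ELSE → T3
order_id=6: region='east' → T2
order_id=7: ELSE → T3
order_id=8: region='west' → T4
order_id=9: region='east' → T2
order_id=10: region='west' → T4
order_id=11: region='south' → T5
order_id=12: region='south' → T5
order_id=13: region='east' → T2
order_id=14: region='south' → T5
order_id=15: region='west' → T4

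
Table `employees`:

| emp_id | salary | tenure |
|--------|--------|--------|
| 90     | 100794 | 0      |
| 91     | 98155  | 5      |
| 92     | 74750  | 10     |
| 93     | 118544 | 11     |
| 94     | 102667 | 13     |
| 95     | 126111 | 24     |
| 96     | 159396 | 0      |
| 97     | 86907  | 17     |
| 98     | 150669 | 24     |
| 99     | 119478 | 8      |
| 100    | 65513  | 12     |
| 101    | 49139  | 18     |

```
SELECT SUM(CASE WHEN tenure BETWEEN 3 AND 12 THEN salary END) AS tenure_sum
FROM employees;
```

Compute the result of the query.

emp_id=90: ✗
emp_id=91: ✓ → 98155
emp_id=92: ✓ → 74750
emp_id=93: ✓ → 118544
emp_id=94: ✗
emp_id=95: ✗
emp_id=96: ✗
emp_id=97: ✗
emp_id=98: ✗
emp_id=99: ✓ → 119478
emp_id=100: ✓ → 65513
emp_id=101: ✗
tenure_sum = 98155 + 74750 + 118544 + 119478 + 65513 = 476440

476440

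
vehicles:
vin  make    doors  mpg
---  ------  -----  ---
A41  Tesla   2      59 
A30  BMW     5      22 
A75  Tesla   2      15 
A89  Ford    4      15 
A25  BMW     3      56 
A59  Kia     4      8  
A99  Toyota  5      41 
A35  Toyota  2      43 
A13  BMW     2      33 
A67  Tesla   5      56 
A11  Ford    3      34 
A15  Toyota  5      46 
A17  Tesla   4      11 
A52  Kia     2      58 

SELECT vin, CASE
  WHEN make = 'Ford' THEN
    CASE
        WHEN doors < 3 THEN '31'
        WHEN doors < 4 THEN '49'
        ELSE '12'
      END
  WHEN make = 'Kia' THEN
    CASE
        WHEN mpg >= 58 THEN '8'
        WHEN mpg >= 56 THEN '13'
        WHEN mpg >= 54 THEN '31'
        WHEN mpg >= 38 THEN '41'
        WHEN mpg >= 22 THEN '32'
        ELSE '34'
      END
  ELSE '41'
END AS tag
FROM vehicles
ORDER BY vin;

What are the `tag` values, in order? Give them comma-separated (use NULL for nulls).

vin=A11: make='Ford' → inner[doors < 4] → 49
vin=A13: make='BMW' → outer ELSE → 41
vin=A15: make='Toyota' → outer ELSE → 41
vin=A17: make='Tesla' → outer ELSE → 41
vin=A25: make='BMW' → outer ELSE → 41
vin=A30: make='BMW' → outer ELSE → 41
vin=A35: make='Toyota' → outer ELSE → 41
vin=A41: make='Tesla' → outer ELSE → 41
vin=A52: make='Kia' → inner[mpg >= 58] → 8
vin=A59: make='Kia' → inner[ELSE] → 34
vin=A67: make='Tesla' → outer ELSE → 41
vin=A75: make='Tesla' → outer ELSE → 41
vin=A89: make='Ford' → inner[ELSE] → 12
vin=A99: make='Toyota' → outer ELSE → 41

49, 41, 41, 41, 41, 41, 41, 41, 8, 34, 41, 41, 12, 41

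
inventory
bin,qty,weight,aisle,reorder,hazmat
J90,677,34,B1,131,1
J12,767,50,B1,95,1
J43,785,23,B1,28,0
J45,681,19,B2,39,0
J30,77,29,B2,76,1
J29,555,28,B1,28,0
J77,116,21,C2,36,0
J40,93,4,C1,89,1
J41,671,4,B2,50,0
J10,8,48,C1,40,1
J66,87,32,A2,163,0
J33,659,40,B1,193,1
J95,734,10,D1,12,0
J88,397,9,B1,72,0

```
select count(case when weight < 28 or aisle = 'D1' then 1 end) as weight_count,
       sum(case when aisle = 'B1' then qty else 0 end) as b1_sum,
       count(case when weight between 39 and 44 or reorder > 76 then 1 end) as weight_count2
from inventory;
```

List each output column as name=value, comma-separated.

[weight_count: weight < 28 or aisle = 'D1']
bin=J90: ✗
bin=J12: ✗
bin=J43: ✓ → 1
bin=J45: ✓ → 1
bin=J30: ✗
bin=J29: ✗
bin=J77: ✓ → 1
bin=J40: ✓ → 1
bin=J41: ✓ → 1
bin=J10: ✗
bin=J66: ✗
bin=J33: ✗
bin=J95: ✓ → 1
bin=J88: ✓ → 1
weight_count = COUNT(1, 1, 1, 1, 1, 1, 1) = 7
—
[b1_sum: aisle = 'B1']
bin=J90: ✓ → 677
bin=J12: ✓ → 767
bin=J43: ✓ → 785
bin=J45: ✗
bin=J30: ✗
bin=J29: ✓ → 555
bin=J77: ✗
bin=J40: ✗
bin=J41: ✗
bin=J10: ✗
bin=J66: ✗
bin=J33: ✓ → 659
bin=J95: ✗
bin=J88: ✓ → 397
b1_sum = 677 + 767 + 785 + 555 + 659 + 397 = 3840
—
[weight_count2: weight between 39 and 44 or reorder > 76]
bin=J90: ✓ → 1
bin=J12: ✓ → 1
bin=J43: ✗
bin=J45: ✗
bin=J30: ✗
bin=J29: ✗
bin=J77: ✗
bin=J40: ✓ → 1
bin=J41: ✗
bin=J10: ✗
bin=J66: ✓ → 1
bin=J33: ✓ → 1
bin=J95: ✗
bin=J88: ✗
weight_count2 = COUNT(1, 1, 1, 1, 1) = 5

weight_count=7, b1_sum=3840, weight_count2=5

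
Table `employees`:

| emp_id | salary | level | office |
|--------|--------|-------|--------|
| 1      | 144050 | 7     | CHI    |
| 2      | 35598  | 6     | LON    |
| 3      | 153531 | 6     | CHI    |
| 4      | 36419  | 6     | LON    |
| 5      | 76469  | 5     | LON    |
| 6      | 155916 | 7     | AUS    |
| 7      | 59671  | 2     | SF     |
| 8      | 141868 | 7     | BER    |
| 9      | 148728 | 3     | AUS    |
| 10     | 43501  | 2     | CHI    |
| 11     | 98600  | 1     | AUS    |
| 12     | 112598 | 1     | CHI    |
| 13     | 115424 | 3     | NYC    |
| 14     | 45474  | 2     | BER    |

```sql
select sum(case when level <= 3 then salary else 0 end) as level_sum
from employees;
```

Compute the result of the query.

emp_id=1: ✗
emp_id=2: ✗
emp_id=3: ✗
emp_id=4: ✗
emp_id=5: ✗
emp_id=6: ✗
emp_id=7: ✓ → 59671
emp_id=8: ✗
emp_id=9: ✓ → 148728
emp_id=10: ✓ → 43501
emp_id=11: ✓ → 98600
emp_id=12: ✓ → 112598
emp_id=13: ✓ → 115424
emp_id=14: ✓ → 45474
level_sum = 59671 + 148728 + 43501 + 98600 + 112598 + 115424 + 45474 = 623996

623996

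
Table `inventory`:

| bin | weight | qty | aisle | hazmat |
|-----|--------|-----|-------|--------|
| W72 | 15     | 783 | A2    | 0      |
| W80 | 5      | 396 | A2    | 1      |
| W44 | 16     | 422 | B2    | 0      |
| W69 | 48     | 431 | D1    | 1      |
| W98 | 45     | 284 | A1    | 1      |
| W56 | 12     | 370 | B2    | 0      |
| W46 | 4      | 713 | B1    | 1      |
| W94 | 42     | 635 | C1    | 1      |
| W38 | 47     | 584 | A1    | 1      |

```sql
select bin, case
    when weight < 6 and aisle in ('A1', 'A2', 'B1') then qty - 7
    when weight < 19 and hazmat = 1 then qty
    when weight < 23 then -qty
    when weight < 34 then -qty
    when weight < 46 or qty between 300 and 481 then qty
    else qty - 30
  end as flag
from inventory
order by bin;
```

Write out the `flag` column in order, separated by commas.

bin=W38: ELSE → 554
bin=W44: weight < 23 → -422
bin=W46: weight < 6 and aisle in ('A1', 'A2', 'B1') → 706
bin=W56: weight < 23 → -370
bin=W69: weight < 46 or qty between 300 and 481 → 431
bin=W72: weight < 23 → -783
bin=W80: weight < 6 and aisle in ('A1', 'A2', 'B1') → 389
bin=W94: weight < 46 or qty between 300 and 481 → 635
bin=W98: weight < 46 or qty between 300 and 481 → 284

554, -422, 706, -370, 431, -783, 389, 635, 284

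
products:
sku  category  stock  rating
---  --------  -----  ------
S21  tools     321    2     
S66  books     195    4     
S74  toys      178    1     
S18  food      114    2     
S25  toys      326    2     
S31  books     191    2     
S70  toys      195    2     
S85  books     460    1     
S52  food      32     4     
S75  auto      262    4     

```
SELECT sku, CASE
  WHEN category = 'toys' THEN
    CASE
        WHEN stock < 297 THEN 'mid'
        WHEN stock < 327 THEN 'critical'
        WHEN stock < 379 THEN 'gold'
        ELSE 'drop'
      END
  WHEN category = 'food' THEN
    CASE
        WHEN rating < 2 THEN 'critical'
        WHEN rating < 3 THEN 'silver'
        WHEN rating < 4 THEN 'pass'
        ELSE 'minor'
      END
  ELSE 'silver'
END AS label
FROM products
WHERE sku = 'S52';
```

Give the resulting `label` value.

minor

sku = S52: category=food, stock=32, rating=4.
category='food' → inner[ELSE] → minor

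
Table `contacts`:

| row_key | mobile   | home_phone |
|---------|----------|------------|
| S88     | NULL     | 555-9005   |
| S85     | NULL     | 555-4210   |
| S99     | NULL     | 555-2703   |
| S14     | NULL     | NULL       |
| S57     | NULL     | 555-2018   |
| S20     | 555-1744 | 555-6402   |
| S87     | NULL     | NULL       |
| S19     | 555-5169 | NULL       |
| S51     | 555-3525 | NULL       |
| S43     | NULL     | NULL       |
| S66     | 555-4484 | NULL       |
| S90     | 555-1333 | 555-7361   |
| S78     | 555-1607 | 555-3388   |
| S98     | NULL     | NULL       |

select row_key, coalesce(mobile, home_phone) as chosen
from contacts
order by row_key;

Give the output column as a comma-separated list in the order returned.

NULL, 555-5169, 555-1744, NULL, 555-3525, 555-2018, 555-4484, 555-1607, 555-4210, NULL, 555-9005, 555-1333, NULL, 555-2703

row_key=S14: mobile=NULL, home_phone=NULL (all NULL) → NULL
row_key=S19: mobile=555-5169 → 555-5169
row_key=S20: mobile=555-1744 → 555-1744
row_key=S43: mobile=NULL, home_phone=NULL (all NULL) → NULL
row_key=S51: mobile=555-3525 → 555-3525
row_key=S57: mobile=NULL, home_phone=555-2018 → 555-2018
row_key=S66: mobile=555-4484 → 555-4484
row_key=S78: mobile=555-1607 → 555-1607
row_key=S85: mobile=NULL, home_phone=555-4210 → 555-4210
row_key=S87: mobile=NULL, home_phone=NULL (all NULL) → NULL
row_key=S88: mobile=NULL, home_phone=555-9005 → 555-9005
row_key=S90: mobile=555-1333 → 555-1333
row_key=S98: mobile=NULL, home_phone=NULL (all NULL) → NULL
row_key=S99: mobile=NULL, home_phone=555-2703 → 555-2703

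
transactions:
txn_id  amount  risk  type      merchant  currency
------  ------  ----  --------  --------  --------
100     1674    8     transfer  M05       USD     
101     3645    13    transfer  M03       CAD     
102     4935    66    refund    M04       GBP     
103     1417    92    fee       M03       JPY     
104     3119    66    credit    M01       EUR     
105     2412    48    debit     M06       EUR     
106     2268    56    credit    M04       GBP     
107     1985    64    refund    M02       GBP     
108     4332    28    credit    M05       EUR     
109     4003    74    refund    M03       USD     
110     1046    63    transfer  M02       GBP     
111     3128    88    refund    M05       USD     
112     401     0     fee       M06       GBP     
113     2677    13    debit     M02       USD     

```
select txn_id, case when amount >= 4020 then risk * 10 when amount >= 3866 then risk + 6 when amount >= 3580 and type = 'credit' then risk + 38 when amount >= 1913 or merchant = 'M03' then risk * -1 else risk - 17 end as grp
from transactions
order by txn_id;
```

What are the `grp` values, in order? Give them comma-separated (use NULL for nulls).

txn_id=100: ELSE → -9
txn_id=101: amount >= 1913 or merchant = 'M03' → -13
txn_id=102: amount >= 4020 → 660
txn_id=103: amount >= 1913 or merchant = 'M03' → -92
txn_id=104: amount >= 1913 or merchant = 'M03' → -66
txn_id=105: amount >= 1913 or merchant = 'M03' → -48
txn_id=106: amount >= 1913 or merchant = 'M03' → -56
txn_id=107: amount >= 1913 or merchant = 'M03' → -64
txn_id=108: amount >= 4020 → 280
txn_id=109: amount >= 3866 → 80
txn_id=110: ELSE → 46
txn_id=111: amount >= 1913 or merchant = 'M03' → -88
txn_id=112: ELSE → -17
txn_id=113: amount >= 1913 or merchant = 'M03' → -13

-9, -13, 660, -92, -66, -48, -56, -64, 280, 80, 46, -88, -17, -13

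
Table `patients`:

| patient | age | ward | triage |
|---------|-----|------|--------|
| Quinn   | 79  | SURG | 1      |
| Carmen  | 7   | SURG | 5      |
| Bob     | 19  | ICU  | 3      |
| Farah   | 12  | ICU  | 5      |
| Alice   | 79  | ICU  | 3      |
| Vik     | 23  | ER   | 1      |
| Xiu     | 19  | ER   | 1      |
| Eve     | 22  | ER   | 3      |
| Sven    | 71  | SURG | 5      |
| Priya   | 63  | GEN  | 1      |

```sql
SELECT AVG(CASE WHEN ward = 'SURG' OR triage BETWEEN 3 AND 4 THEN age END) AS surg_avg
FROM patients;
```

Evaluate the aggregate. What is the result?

46.1666666667

patient=Quinn: ✓ → 79
patient=Carmen: ✓ → 7
patient=Bob: ✓ → 19
patient=Farah: ✗
patient=Alice: ✓ → 79
patient=Vik: ✗
patient=Xiu: ✗
patient=Eve: ✓ → 22
patient=Sven: ✓ → 71
patient=Priya: ✗
surg_avg = (79 + 7 + 19 + 79 + 22 + 71) / 6 = 46.1666666667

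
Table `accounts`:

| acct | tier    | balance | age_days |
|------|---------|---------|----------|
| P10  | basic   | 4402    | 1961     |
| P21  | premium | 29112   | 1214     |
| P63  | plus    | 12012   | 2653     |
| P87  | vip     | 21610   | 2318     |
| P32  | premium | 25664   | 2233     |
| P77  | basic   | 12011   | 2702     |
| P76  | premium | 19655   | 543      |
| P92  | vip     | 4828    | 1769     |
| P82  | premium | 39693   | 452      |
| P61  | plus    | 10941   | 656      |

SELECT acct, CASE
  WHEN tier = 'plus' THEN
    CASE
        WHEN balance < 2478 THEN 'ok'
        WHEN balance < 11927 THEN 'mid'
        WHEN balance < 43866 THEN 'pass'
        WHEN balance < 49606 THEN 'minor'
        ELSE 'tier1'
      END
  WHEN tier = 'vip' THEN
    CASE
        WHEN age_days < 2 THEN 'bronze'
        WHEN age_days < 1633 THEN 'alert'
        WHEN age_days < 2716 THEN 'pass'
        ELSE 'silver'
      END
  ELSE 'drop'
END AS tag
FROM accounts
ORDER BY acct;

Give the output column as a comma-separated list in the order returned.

drop, drop, drop, mid, pass, drop, drop, drop, pass, pass

acct=P10: tier='basic' → outer ELSE → drop
acct=P21: tier='premium' → outer ELSE → drop
acct=P32: tier='premium' → outer ELSE → drop
acct=P61: tier='plus' → inner[balance < 11927] → mid
acct=P63: tier='plus' → inner[balance < 43866] → pass
acct=P76: tier='premium' → outer ELSE → drop
acct=P77: tier='basic' → outer ELSE → drop
acct=P82: tier='premium' → outer ELSE → drop
acct=P87: tier='vip' → inner[age_days < 2716] → pass
acct=P92: tier='vip' → inner[age_days < 2716] → pass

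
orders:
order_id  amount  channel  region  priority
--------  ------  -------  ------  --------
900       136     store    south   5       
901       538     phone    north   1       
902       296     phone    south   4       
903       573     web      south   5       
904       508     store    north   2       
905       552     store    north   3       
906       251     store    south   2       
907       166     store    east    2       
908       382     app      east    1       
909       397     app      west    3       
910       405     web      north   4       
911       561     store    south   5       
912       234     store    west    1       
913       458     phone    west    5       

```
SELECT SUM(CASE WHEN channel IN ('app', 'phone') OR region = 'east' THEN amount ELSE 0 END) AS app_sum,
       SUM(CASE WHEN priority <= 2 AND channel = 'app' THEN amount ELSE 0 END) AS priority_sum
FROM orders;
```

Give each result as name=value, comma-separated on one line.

[app_sum: channel IN ('app', 'phone') OR region = 'east']
order_id=900: ✗
order_id=901: ✓ → 538
order_id=902: ✓ → 296
order_id=903: ✗
order_id=904: ✗
order_id=905: ✗
order_id=906: ✗
order_id=907: ✓ → 166
order_id=908: ✓ → 382
order_id=909: ✓ → 397
order_id=910: ✗
order_id=911: ✗
order_id=912: ✗
order_id=913: ✓ → 458
app_sum = 538 + 296 + 166 + 382 + 397 + 458 = 2237
—
[priority_sum: priority <= 2 AND channel = 'app']
order_id=900: ✗
order_id=901: ✗
order_id=902: ✗
order_id=903: ✗
order_id=904: ✗
order_id=905: ✗
order_id=906: ✗
order_id=907: ✗
order_id=908: ✓ → 382
order_id=909: ✗
order_id=910: ✗
order_id=911: ✗
order_id=912: ✗
order_id=913: ✗
priority_sum = 382

app_sum=2237, priority_sum=382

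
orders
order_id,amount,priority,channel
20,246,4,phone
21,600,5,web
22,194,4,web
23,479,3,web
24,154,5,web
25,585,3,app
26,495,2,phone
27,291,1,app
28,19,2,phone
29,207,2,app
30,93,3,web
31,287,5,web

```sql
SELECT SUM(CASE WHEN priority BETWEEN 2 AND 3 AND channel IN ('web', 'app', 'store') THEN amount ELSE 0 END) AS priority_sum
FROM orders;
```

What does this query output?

order_id=20: ✗
order_id=21: ✗
order_id=22: ✗
order_id=23: ✓ → 479
order_id=24: ✗
order_id=25: ✓ → 585
order_id=26: ✗
order_id=27: ✗
order_id=28: ✗
order_id=29: ✓ → 207
order_id=30: ✓ → 93
order_id=31: ✗
priority_sum = 479 + 585 + 207 + 93 = 1364

1364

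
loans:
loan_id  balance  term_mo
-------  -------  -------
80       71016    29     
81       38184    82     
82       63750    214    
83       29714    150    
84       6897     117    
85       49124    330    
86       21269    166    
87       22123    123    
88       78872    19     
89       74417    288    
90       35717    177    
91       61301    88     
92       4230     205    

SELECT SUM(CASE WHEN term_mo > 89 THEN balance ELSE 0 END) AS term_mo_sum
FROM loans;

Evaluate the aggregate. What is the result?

307241

loan_id=80: ✗
loan_id=81: ✗
loan_id=82: ✓ → 63750
loan_id=83: ✓ → 29714
loan_id=84: ✓ → 6897
loan_id=85: ✓ → 49124
loan_id=86: ✓ → 21269
loan_id=87: ✓ → 22123
loan_id=88: ✗
loan_id=89: ✓ → 74417
loan_id=90: ✓ → 35717
loan_id=91: ✗
loan_id=92: ✓ → 4230
term_mo_sum = 63750 + 29714 + 6897 + 49124 + 21269 + 22123 + 74417 + 35717 + 4230 = 307241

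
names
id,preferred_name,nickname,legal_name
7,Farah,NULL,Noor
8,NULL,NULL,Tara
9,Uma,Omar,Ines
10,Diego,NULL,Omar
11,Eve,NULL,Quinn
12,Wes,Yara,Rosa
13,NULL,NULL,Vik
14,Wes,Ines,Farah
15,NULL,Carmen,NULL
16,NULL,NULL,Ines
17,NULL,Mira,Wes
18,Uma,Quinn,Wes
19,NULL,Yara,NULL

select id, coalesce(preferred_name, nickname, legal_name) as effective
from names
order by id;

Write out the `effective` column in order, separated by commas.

id=7: preferred_name=Farah → Farah
id=8: preferred_name=NULL, nickname=NULL, legal_name=Tara → Tara
id=9: preferred_name=Uma → Uma
id=10: preferred_name=Diego → Diego
id=11: preferred_name=Eve → Eve
id=12: preferred_name=Wes → Wes
id=13: preferred_name=NULL, nickname=NULL, legal_name=Vik → Vik
id=14: preferred_name=Wes → Wes
id=15: preferred_name=NULL, nickname=Carmen → Carmen
id=16: preferred_name=NULL, nickname=NULL, legal_name=Ines → Ines
id=17: preferred_name=NULL, nickname=Mira → Mira
id=18: preferred_name=Uma → Uma
id=19: preferred_name=NULL, nickname=Yara → Yara

Farah, Tara, Uma, Diego, Eve, Wes, Vik, Wes, Carmen, Ines, Mira, Uma, Yara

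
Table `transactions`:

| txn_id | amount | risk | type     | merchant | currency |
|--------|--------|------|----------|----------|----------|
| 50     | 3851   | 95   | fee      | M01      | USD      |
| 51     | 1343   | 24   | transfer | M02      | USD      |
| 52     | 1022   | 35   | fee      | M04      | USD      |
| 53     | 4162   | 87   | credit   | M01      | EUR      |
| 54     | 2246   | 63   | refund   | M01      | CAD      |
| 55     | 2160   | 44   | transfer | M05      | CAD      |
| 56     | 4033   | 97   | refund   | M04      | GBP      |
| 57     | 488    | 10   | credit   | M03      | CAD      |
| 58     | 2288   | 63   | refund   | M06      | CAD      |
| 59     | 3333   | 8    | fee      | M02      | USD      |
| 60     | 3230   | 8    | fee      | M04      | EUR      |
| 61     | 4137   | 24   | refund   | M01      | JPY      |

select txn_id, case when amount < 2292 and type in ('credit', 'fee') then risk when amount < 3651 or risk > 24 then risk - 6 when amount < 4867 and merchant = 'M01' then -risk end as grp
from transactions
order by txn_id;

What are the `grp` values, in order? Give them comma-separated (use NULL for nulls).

89, 18, 35, 81, 57, 38, 91, 10, 57, 2, 2, -24

txn_id=50: amount < 3651 or risk > 24 → 89
txn_id=51: amount < 3651 or risk > 24 → 18
txn_id=52: amount < 2292 and type in ('credit', 'fee') → 35
txn_id=53: amount < 3651 or risk > 24 → 81
txn_id=54: amount < 3651 or risk > 24 → 57
txn_id=55: amount < 3651 or risk > 24 → 38
txn_id=56: amount < 3651 or risk > 24 → 91
txn_id=57: amount < 2292 and type in ('credit', 'fee') → 10
txn_id=58: amount < 3651 or risk > 24 → 57
txn_id=59: amount < 3651 or risk > 24 → 2
txn_id=60: amount < 3651 or risk > 24 → 2
txn_id=61: amount < 4867 and merchant = 'M01' → -24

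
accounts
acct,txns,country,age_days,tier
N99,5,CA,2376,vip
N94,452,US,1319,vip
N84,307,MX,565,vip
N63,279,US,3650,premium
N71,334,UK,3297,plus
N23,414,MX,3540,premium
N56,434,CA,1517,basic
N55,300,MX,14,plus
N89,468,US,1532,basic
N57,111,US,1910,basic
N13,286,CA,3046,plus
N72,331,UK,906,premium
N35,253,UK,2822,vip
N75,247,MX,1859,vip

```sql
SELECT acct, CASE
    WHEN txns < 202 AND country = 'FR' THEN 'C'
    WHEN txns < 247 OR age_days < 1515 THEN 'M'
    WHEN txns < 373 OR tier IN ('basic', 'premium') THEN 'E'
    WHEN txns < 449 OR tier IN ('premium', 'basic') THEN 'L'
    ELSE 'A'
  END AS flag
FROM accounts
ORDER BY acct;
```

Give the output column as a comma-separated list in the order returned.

acct=N13: txns < 373 OR tier IN ('basic', 'premium') → E
acct=N23: txns < 373 OR tier IN ('basic', 'premium') → E
acct=N35: txns < 373 OR tier IN ('basic', 'premium') → E
acct=N55: txns < 247 OR age_days < 1515 → M
acct=N56: txns < 373 OR tier IN ('basic', 'premium') → E
acct=N57: txns < 247 OR age_days < 1515 → M
acct=N63: txns < 373 OR tier IN ('basic', 'premium') → E
acct=N71: txns < 373 OR tier IN ('basic', 'premium') → E
acct=N72: txns < 247 OR age_days < 1515 → M
acct=N75: txns < 373 OR tier IN ('basic', 'premium') → E
acct=N84: txns < 247 OR age_days < 1515 → M
acct=N89: txns < 373 OR tier IN ('basic', 'premium') → E
acct=N94: txns < 247 OR age_days < 1515 → M
acct=N99: txns < 247 OR age_days < 1515 → M

E, E, E, M, E, M, E, E, M, E, M, E, M, M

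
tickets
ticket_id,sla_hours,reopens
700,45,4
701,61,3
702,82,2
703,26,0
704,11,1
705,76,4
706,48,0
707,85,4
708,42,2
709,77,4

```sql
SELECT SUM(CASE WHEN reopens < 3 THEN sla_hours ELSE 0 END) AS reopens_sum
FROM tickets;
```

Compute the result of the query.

ticket_id=700: ✗
ticket_id=701: ✗
ticket_id=702: ✓ → 82
ticket_id=703: ✓ → 26
ticket_id=704: ✓ → 11
ticket_id=705: ✗
ticket_id=706: ✓ → 48
ticket_id=707: ✗
ticket_id=708: ✓ → 42
ticket_id=709: ✗
reopens_sum = 82 + 26 + 11 + 48 + 42 = 209

209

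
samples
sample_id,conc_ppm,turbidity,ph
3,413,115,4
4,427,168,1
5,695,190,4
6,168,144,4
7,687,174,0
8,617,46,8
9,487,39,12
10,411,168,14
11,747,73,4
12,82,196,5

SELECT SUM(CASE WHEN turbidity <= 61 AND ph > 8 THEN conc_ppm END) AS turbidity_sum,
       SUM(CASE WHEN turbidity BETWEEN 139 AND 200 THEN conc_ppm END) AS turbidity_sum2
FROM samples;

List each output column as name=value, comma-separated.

turbidity_sum=487, turbidity_sum2=2470

[turbidity_sum: turbidity <= 61 AND ph > 8]
sample_id=3: ✗
sample_id=4: ✗
sample_id=5: ✗
sample_id=6: ✗
sample_id=7: ✗
sample_id=8: ✗
sample_id=9: ✓ → 487
sample_id=10: ✗
sample_id=11: ✗
sample_id=12: ✗
turbidity_sum = 487
—
[turbidity_sum2: turbidity BETWEEN 139 AND 200]
sample_id=3: ✗
sample_id=4: ✓ → 427
sample_id=5: ✓ → 695
sample_id=6: ✓ → 168
sample_id=7: ✓ → 687
sample_id=8: ✗
sample_id=9: ✗
sample_id=10: ✓ → 411
sample_id=11: ✗
sample_id=12: ✓ → 82
turbidity_sum2 = 427 + 695 + 168 + 687 + 411 + 82 = 2470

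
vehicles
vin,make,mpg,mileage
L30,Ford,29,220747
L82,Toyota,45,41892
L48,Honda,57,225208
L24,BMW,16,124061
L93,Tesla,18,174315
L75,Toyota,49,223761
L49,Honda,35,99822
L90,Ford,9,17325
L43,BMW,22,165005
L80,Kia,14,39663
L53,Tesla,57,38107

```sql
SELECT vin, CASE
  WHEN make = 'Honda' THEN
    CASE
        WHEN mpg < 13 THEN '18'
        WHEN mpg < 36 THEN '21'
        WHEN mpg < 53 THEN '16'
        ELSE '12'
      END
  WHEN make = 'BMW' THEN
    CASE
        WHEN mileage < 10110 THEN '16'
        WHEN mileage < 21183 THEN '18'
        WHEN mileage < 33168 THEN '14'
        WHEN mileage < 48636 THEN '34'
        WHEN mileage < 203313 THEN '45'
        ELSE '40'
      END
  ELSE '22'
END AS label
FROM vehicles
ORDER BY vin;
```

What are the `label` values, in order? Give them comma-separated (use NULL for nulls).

vin=L24: make='BMW' → inner[mileage < 203313] → 45
vin=L30: make='Ford' → outer ELSE → 22
vin=L43: make='BMW' → inner[mileage < 203313] → 45
vin=L48: make='Honda' → inner[ELSE] → 12
vin=L49: make='Honda' → inner[mpg < 36] → 21
vin=L53: make='Tesla' → outer ELSE → 22
vin=L75: make='Toyota' → outer ELSE → 22
vin=L80: make='Kia' → outer ELSE → 22
vin=L82: make='Toyota' → outer ELSE → 22
vin=L90: make='Ford' → outer ELSE → 22
vin=L93: make='Tesla' → outer ELSE → 22

45, 22, 45, 12, 21, 22, 22, 22, 22, 22, 22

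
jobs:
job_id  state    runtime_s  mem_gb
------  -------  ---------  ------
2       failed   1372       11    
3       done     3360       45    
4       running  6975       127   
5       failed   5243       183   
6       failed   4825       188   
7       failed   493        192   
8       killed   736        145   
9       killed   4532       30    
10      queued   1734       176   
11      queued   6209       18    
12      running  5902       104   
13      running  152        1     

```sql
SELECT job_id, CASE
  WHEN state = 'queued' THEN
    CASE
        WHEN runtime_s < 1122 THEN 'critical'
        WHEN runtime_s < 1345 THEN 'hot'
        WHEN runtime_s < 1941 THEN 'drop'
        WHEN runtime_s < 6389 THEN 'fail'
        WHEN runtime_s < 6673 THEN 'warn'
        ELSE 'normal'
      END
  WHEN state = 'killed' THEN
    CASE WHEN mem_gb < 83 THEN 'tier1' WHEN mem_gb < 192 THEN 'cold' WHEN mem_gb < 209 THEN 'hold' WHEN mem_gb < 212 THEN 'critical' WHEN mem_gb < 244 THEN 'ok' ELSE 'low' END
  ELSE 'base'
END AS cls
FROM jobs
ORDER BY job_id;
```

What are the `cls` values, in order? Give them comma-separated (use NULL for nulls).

base, base, base, base, base, base, cold, tier1, drop, fail, base, base

job_id=2: state='failed' → outer ELSE → base
job_id=3: state='done' → outer ELSE → base
job_id=4: state='running' → outer ELSE → base
job_id=5: state='failed' → outer ELSE → base
job_id=6: state='failed' → outer ELSE → base
job_id=7: state='failed' → outer ELSE → base
job_id=8: state='killed' → inner[mem_gb < 192] → cold
job_id=9: state='killed' → inner[mem_gb < 83] → tier1
job_id=10: state='queued' → inner[runtime_s < 1941] → drop
job_id=11: state='queued' → inner[runtime_s < 6389] → fail
job_id=12: state='running' → outer ELSE → base
job_id=13: state='running' → outer ELSE → base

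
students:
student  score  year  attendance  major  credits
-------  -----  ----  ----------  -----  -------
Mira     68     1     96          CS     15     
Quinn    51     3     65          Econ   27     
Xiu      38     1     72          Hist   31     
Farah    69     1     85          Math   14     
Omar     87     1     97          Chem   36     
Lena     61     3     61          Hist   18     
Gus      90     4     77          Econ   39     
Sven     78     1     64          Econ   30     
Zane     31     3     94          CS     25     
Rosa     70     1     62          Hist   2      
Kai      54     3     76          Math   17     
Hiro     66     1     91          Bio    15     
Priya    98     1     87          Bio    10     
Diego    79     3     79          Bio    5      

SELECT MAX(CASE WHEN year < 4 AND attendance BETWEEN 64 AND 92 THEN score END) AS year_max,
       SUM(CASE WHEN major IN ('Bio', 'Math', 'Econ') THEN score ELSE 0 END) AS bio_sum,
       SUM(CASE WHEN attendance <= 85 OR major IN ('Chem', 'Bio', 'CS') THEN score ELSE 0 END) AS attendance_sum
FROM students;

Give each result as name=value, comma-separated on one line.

[year_max: year < 4 AND attendance BETWEEN 64 AND 92]
student=Mira: ✗
student=Quinn: ✓ → 51
student=Xiu: ✓ → 38
student=Farah: ✓ → 69
student=Omar: ✗
student=Lena: ✗
student=Gus: ✗
student=Sven: ✓ → 78
student=Zane: ✗
student=Rosa: ✗
student=Kai: ✓ → 54
student=Hiro: ✓ → 66
student=Priya: ✓ → 98
student=Diego: ✓ → 79
year_max = MAX(51, 38, 69, 78, 54, 66, 98, 79) = 98
—
[bio_sum: major IN ('Bio', 'Math', 'Econ')]
student=Mira: ✗
student=Quinn: ✓ → 51
student=Xiu: ✗
student=Farah: ✓ → 69
student=Omar: ✗
student=Lena: ✗
student=Gus: ✓ → 90
student=Sven: ✓ → 78
student=Zane: ✗
student=Rosa: ✗
student=Kai: ✓ → 54
student=Hiro: ✓ → 66
student=Priya: ✓ → 98
student=Diego: ✓ → 79
bio_sum = 51 + 69 + 90 + 78 + 54 + 66 + 98 + 79 = 585
—
[attendance_sum: attendance <= 85 OR major IN ('Chem', 'Bio', 'CS')]
student=Mira: ✓ → 68
student=Quinn: ✓ → 51
student=Xiu: ✓ → 38
student=Farah: ✓ → 69
student=Omar: ✓ → 87
student=Lena: ✓ → 61
student=Gus: ✓ → 90
student=Sven: ✓ → 78
student=Zane: ✓ → 31
student=Rosa: ✓ → 70
student=Kai: ✓ → 54
student=Hiro: ✓ → 66
student=Priya: ✓ → 98
student=Diego: ✓ → 79
attendance_sum = 68 + 51 + 38 + 69 + 87 + 61 + 90 + 78 + 31 + 70 + 54 + 66 + 98 + 79 = 940

year_max=98, bio_sum=585, attendance_sum=940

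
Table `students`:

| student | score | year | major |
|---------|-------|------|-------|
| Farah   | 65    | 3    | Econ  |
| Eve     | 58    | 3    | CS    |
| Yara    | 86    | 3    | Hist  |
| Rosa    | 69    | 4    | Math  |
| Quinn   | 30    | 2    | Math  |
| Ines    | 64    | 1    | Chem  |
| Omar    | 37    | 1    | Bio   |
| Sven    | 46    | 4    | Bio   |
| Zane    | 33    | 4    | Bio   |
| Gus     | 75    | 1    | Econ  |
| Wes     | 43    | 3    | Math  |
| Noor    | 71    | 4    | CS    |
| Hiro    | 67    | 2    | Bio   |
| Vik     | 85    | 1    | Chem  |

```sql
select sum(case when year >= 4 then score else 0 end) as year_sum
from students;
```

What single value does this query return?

219

student=Farah: ✗
student=Eve: ✗
student=Yara: ✗
student=Rosa: ✓ → 69
student=Quinn: ✗
student=Ines: ✗
student=Omar: ✗
student=Sven: ✓ → 46
student=Zane: ✓ → 33
student=Gus: ✗
student=Wes: ✗
student=Noor: ✓ → 71
student=Hiro: ✗
student=Vik: ✗
year_sum = 69 + 46 + 33 + 71 = 219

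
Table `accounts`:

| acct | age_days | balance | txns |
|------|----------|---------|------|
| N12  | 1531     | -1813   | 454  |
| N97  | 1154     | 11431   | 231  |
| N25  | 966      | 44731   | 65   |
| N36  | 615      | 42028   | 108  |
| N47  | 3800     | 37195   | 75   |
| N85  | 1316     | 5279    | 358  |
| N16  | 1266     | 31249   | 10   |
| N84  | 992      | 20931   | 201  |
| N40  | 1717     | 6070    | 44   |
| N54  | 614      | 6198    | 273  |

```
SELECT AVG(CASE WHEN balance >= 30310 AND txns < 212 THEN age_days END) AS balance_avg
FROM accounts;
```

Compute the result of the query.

1661.75

acct=N12: ✗
acct=N97: ✗
acct=N25: ✓ → 966
acct=N36: ✓ → 615
acct=N47: ✓ → 3800
acct=N85: ✗
acct=N16: ✓ → 1266
acct=N84: ✗
acct=N40: ✗
acct=N54: ✗
balance_avg = (966 + 615 + 3800 + 1266) / 4 = 1661.75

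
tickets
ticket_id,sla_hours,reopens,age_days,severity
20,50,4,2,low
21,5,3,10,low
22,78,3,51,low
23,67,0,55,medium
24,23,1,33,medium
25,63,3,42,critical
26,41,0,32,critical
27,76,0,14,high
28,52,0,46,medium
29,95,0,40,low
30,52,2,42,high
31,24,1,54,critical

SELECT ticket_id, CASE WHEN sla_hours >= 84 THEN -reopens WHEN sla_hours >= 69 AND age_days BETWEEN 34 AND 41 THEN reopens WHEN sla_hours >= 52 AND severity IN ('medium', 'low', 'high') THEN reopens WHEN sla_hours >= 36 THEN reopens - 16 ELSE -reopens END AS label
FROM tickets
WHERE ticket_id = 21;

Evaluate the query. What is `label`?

-3

ticket_id = 21: sla_hours=5, reopens=3, age_days=10, severity=low.
sla_hours >= 84 → false
sla_hours >= 69 AND age_days BETWEEN 34 AND 41 → false
sla_hours >= 52 AND severity IN ('medium', 'low', 'high') → false
sla_hours >= 36 → false
No prior WHEN matched → ELSE → -3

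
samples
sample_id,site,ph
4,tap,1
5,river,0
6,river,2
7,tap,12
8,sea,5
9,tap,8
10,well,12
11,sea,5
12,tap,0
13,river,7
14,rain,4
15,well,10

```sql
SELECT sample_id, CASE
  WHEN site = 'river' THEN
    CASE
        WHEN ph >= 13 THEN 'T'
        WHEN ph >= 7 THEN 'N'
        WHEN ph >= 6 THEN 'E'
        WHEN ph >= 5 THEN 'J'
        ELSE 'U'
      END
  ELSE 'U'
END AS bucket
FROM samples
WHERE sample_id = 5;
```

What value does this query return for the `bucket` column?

sample_id = 5: site=river, ph=0.
site='river' → inner[ELSE] → U

U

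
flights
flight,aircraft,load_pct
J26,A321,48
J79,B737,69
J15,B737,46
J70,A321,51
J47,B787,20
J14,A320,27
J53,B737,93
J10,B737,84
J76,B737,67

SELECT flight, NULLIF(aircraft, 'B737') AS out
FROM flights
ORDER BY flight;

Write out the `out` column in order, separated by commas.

NULL, A320, NULL, A321, B787, NULL, A321, NULL, NULL

flight=J10: aircraft=B737 vs B737: equal → NULL
flight=J14: aircraft=A320 vs B737: differ → A320
flight=J15: aircraft=B737 vs B737: equal → NULL
flight=J26: aircraft=A321 vs B737: differ → A321
flight=J47: aircraft=B787 vs B737: differ → B787
flight=J53: aircraft=B737 vs B737: equal → NULL
flight=J70: aircraft=A321 vs B737: differ → A321
flight=J76: aircraft=B737 vs B737: equal → NULL
flight=J79: aircraft=B737 vs B737: equal → NULL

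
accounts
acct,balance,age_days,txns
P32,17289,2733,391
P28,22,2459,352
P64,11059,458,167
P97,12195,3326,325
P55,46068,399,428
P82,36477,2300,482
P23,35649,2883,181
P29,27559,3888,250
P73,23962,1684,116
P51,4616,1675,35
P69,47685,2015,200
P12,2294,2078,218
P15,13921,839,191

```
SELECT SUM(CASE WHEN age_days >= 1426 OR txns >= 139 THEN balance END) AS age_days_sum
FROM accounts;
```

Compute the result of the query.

278796

acct=P32: ✓ → 17289
acct=P28: ✓ → 22
acct=P64: ✓ → 11059
acct=P97: ✓ → 12195
acct=P55: ✓ → 46068
acct=P82: ✓ → 36477
acct=P23: ✓ → 35649
acct=P29: ✓ → 27559
acct=P73: ✓ → 23962
acct=P51: ✓ → 4616
acct=P69: ✓ → 47685
acct=P12: ✓ → 2294
acct=P15: ✓ → 13921
age_days_sum = 17289 + 22 + 11059 + 12195 + 46068 + 36477 + 35649 + 27559 + 23962 + 4616 + 47685 + 2294 + 13921 = 278796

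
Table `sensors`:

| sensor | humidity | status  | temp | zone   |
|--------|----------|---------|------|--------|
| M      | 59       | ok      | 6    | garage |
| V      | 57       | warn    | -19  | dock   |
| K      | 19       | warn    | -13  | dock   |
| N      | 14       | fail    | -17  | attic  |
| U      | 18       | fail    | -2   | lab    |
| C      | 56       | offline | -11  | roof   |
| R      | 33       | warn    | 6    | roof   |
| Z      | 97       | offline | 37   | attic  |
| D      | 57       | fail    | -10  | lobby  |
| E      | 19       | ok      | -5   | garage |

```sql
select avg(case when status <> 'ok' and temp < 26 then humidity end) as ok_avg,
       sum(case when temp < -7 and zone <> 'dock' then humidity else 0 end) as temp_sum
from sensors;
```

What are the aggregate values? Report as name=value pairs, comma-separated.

ok_avg=36.2857142857, temp_sum=127

[ok_avg: status <> 'ok' and temp < 26]
sensor=M: ✗
sensor=V: ✓ → 57
sensor=K: ✓ → 19
sensor=N: ✓ → 14
sensor=U: ✓ → 18
sensor=C: ✓ → 56
sensor=R: ✓ → 33
sensor=Z: ✗
sensor=D: ✓ → 57
sensor=E: ✗
ok_avg = (57 + 19 + 14 + 18 + 56 + 33 + 57) / 7 = 36.2857142857
—
[temp_sum: temp < -7 and zone <> 'dock']
sensor=M: ✗
sensor=V: ✗
sensor=K: ✗
sensor=N: ✓ → 14
sensor=U: ✗
sensor=C: ✓ → 56
sensor=R: ✗
sensor=Z: ✗
sensor=D: ✓ → 57
sensor=E: ✗
temp_sum = 14 + 56 + 57 = 127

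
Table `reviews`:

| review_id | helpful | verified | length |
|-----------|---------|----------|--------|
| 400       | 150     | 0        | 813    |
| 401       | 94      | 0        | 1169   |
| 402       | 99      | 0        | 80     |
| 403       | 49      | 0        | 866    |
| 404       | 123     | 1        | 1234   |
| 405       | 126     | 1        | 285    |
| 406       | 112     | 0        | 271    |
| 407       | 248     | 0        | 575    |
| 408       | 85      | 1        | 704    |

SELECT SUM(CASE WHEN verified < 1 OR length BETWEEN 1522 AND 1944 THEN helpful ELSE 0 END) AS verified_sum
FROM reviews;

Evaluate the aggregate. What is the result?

752

review_id=400: ✓ → 150
review_id=401: ✓ → 94
review_id=402: ✓ → 99
review_id=403: ✓ → 49
review_id=404: ✗
review_id=405: ✗
review_id=406: ✓ → 112
review_id=407: ✓ → 248
review_id=408: ✗
verified_sum = 150 + 94 + 99 + 49 + 112 + 248 = 752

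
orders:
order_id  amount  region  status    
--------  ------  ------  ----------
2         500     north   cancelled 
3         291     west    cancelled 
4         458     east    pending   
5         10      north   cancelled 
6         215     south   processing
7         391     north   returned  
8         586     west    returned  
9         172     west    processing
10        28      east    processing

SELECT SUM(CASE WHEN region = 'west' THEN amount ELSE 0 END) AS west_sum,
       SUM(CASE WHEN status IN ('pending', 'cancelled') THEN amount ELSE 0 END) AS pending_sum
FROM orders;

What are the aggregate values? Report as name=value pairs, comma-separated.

[west_sum: region = 'west']
order_id=2: ✗
order_id=3: ✓ → 291
order_id=4: ✗
order_id=5: ✗
order_id=6: ✗
order_id=7: ✗
order_id=8: ✓ → 586
order_id=9: ✓ → 172
order_id=10: ✗
west_sum = 291 + 586 + 172 = 1049
—
[pending_sum: status IN ('pending', 'cancelled')]
order_id=2: ✓ → 500
order_id=3: ✓ → 291
order_id=4: ✓ → 458
order_id=5: ✓ → 10
order_id=6: ✗
order_id=7: ✗
order_id=8: ✗
order_id=9: ✗
order_id=10: ✗
pending_sum = 500 + 291 + 458 + 10 = 1259

west_sum=1049, pending_sum=1259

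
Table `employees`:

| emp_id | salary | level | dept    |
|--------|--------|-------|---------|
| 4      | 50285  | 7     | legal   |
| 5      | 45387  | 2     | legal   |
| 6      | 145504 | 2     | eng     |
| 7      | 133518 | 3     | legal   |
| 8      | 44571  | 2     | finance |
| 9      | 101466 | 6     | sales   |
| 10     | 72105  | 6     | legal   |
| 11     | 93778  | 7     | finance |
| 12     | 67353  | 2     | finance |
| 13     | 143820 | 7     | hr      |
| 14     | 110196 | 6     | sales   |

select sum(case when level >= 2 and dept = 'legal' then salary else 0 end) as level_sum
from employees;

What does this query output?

301295

emp_id=4: ✓ → 50285
emp_id=5: ✓ → 45387
emp_id=6: ✗
emp_id=7: ✓ → 133518
emp_id=8: ✗
emp_id=9: ✗
emp_id=10: ✓ → 72105
emp_id=11: ✗
emp_id=12: ✗
emp_id=13: ✗
emp_id=14: ✗
level_sum = 50285 + 45387 + 133518 + 72105 = 301295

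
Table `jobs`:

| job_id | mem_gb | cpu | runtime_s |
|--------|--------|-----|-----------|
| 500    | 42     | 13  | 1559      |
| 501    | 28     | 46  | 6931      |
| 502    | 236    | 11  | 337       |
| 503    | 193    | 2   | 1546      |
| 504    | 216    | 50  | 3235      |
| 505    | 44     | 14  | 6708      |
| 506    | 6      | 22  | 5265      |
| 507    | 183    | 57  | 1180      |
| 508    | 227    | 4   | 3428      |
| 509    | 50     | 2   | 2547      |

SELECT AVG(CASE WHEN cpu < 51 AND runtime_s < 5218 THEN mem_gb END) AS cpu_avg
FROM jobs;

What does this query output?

160.6666666667

job_id=500: ✓ → 42
job_id=501: ✗
job_id=502: ✓ → 236
job_id=503: ✓ → 193
job_id=504: ✓ → 216
job_id=505: ✗
job_id=506: ✗
job_id=507: ✗
job_id=508: ✓ → 227
job_id=509: ✓ → 50
cpu_avg = (42 + 236 + 193 + 216 + 227 + 50) / 6 = 160.6666666667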